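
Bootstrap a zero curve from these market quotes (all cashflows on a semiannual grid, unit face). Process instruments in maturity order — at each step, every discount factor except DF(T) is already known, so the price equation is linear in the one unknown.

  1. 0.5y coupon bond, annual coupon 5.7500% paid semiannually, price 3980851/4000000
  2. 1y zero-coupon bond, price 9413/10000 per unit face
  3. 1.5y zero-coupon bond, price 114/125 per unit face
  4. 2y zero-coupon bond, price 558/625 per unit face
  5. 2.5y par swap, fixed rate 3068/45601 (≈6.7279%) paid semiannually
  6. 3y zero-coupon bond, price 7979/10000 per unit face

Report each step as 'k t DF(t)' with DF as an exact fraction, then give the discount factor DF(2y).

step 1 [0.5y] bond c/2=23/800: DF=(3980851/4000000 − 23/800·(0))/(1+23/800) = 4837/5000 ≈ 0.967400
step 2 [1y] zero: DF = P = 9413/10000 ≈ 0.941300
step 3 [1.5y] zero: DF = P = 114/125 ≈ 0.912000
step 4 [2y] zero: DF = P = 558/625 ≈ 0.892800
step 5 [2.5y] swap r/2=1534/45601: DF=(1 − 1534/45601·(0.967400+0.941300+0.912000+0.892800))/(1+1534/45601) = 4233/5000 ≈ 0.846600
step 6 [3y] zero: DF = P = 7979/10000 ≈ 0.797900

1 1/2 4837/5000
2 1 9413/10000
3 3/2 114/125
4 2 558/625
5 5/2 4233/5000
6 3 7979/10000
DF(2y) = 558/625 ≈ 0.892800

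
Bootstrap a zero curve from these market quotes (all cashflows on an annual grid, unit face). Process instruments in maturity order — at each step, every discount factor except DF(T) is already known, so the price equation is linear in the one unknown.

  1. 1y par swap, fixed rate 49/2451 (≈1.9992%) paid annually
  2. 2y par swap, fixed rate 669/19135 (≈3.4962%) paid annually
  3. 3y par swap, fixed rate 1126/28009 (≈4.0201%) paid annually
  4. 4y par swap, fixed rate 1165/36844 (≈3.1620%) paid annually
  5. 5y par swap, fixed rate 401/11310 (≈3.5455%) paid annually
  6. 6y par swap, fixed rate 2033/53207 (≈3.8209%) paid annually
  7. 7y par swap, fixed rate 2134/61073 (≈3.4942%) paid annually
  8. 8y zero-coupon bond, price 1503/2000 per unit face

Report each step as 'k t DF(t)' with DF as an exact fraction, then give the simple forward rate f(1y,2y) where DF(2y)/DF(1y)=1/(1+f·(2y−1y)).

step 1 [1y] swap r/1=49/2451: DF=(1 − 49/2451·(0))/(1+49/2451) = 2451/2500 ≈ 0.980400
step 2 [2y] swap r/1=669/19135: DF=(1 − 669/19135·(0.980400))/(1+669/19135) = 9331/10000 ≈ 0.933100
step 3 [3y] swap r/1=1126/28009: DF=(1 − 1126/28009·(0.980400+0.933100))/(1+1126/28009) = 4437/5000 ≈ 0.887400
step 4 [4y] swap r/1=1165/36844: DF=(1 − 1165/36844·(0.980400+0.933100+0.887400))/(1+1165/36844) = 1767/2000 ≈ 0.883500
step 5 [5y] swap r/1=401/11310: DF=(1 − 401/11310·(0.980400+0.933100+0.887400+0.883500))/(1+401/11310) = 2099/2500 ≈ 0.839600
step 6 [6y] swap r/1=2033/53207: DF=(1 − 2033/53207·(0.980400+0.933100+0.887400+0.883500+0.839600))/(1+2033/53207) = 7967/10000 ≈ 0.796700
step 7 [7y] swap r/1=2134/61073: DF=(1 − 2134/61073·(0.980400+0.933100+0.887400+0.883500+0.839600+0.796700))/(1+2134/61073) = 3933/5000 ≈ 0.786600
step 8 [8y] zero: DF = P = 1503/2000 ≈ 0.751500

1 1 2451/2500
2 2 9331/10000
3 3 4437/5000
4 4 1767/2000
5 5 2099/2500
6 6 7967/10000
7 7 3933/5000
8 8 1503/2000
f(1y,2y) = ((2451/2500)/(9331/10000) − 1)/(1) = 11/217 ≈ 5.0691%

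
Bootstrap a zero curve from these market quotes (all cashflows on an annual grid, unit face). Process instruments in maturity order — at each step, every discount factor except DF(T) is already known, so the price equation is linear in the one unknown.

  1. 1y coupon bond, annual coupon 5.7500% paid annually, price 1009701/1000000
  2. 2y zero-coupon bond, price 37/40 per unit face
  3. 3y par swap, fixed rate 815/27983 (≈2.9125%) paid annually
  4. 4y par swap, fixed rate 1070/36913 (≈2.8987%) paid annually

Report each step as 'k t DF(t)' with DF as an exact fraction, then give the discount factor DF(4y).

step 1 [1y] bond c/1=23/400: DF=(1009701/1000000 − 23/400·(0))/(1+23/400) = 2387/2500 ≈ 0.954800
step 2 [2y] zero: DF = P = 37/40 ≈ 0.925000
step 3 [3y] swap r/1=815/27983: DF=(1 − 815/27983·(0.954800+0.925000))/(1+815/27983) = 1837/2000 ≈ 0.918500
step 4 [4y] swap r/1=1070/36913: DF=(1 − 1070/36913·(0.954800+0.925000+0.918500))/(1+1070/36913) = 893/1000 ≈ 0.893000

1 1 2387/2500
2 2 37/40
3 3 1837/2000
4 4 893/1000
DF(4y) = 893/1000 ≈ 0.893000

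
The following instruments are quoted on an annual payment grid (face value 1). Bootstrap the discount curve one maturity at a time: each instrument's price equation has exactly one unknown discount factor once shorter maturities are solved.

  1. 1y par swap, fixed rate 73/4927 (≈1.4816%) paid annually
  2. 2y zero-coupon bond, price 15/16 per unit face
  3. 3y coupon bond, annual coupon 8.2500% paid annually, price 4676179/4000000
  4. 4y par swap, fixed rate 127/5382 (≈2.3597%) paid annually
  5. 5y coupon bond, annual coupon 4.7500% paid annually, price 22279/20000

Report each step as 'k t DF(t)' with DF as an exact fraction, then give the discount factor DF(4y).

step 1 [1y] swap r/1=73/4927: DF=(1 − 73/4927·(0))/(1+73/4927) = 4927/5000 ≈ 0.985400
step 2 [2y] zero: DF = P = 15/16 ≈ 0.937500
step 3 [3y] bond c/1=33/400: DF=(4676179/4000000 − 33/400·(0.985400+0.937500))/(1+33/400) = 4667/5000 ≈ 0.933400
step 4 [4y] swap r/1=127/5382: DF=(1 − 127/5382·(0.985400+0.937500+0.933400))/(1+127/5382) = 9111/10000 ≈ 0.911100
step 5 [5y] bond c/1=19/400: DF=(22279/20000 − 19/400·(0.985400+0.937500+0.933400+0.911100))/(1+19/400) = 4463/5000 ≈ 0.892600

1 1 4927/5000
2 2 15/16
3 3 4667/5000
4 4 9111/10000
5 5 4463/5000
DF(4y) = 9111/10000 ≈ 0.911100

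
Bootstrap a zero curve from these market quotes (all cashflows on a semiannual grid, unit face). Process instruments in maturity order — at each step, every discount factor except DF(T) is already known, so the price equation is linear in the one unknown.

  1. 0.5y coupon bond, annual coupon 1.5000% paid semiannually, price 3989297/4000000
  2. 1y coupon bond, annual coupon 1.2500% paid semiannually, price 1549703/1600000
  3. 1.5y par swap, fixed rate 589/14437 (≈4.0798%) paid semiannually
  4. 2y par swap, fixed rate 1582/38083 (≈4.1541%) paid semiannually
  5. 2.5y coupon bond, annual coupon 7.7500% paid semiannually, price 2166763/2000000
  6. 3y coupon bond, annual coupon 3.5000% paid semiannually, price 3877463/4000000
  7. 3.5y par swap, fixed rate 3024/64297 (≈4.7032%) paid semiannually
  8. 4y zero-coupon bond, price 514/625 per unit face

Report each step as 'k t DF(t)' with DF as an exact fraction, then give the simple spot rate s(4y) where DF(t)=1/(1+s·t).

step 1 [0.5y] bond c/2=3/400: DF=(3989297/4000000 − 3/400·(0))/(1+3/400) = 9899/10000 ≈ 0.989900
step 2 [1y] bond c/2=1/160: DF=(1549703/1600000 − 1/160·(0.989900))/(1+1/160) = 2391/2500 ≈ 0.956400
step 3 [1.5y] swap r/2=589/28874: DF=(1 − 589/28874·(0.989900+0.956400))/(1+589/28874) = 9411/10000 ≈ 0.941100
step 4 [2y] swap r/2=791/38083: DF=(1 − 791/38083·(0.989900+0.956400+0.941100))/(1+791/38083) = 9209/10000 ≈ 0.920900
step 5 [2.5y] bond c/2=31/800: DF=(2166763/2000000 − 31/800·(0.989900+0.956400+0.941100+0.920900))/(1+31/800) = 9009/10000 ≈ 0.900900
step 6 [3y] bond c/2=7/400: DF=(3877463/4000000 − 7/400·(0.989900+0.956400+0.941100+0.920900+0.900900))/(1+7/400) = 8717/10000 ≈ 0.871700
step 7 [3.5y] swap r/2=1512/64297: DF=(1 − 1512/64297·(0.989900+0.956400+0.941100+0.920900+0.900900+0.871700))/(1+1512/64297) = 1061/1250 ≈ 0.848800
step 8 [4y] zero: DF = P = 514/625 ≈ 0.822400

1 1/2 9899/10000
2 1 2391/2500
3 3/2 9411/10000
4 2 9209/10000
5 5/2 9009/10000
6 3 8717/10000
7 7/2 1061/1250
8 4 514/625
s(4y) = (1/(514/625) − 1)/(4) = 111/2056 ≈ 5.3988%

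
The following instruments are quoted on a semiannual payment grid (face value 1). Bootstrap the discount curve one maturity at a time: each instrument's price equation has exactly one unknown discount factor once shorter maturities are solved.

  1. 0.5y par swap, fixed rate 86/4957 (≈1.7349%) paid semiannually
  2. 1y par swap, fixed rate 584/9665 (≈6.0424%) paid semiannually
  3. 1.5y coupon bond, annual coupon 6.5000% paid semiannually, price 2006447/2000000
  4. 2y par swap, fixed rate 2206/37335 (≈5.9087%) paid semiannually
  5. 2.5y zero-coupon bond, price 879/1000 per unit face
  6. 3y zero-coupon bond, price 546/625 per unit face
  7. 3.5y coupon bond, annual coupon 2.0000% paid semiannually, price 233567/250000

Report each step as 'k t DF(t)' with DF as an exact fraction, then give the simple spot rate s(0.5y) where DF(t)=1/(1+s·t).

1 1/2 4957/5000
2 1 1177/1250
3 3/2 2277/2500
4 2 8897/10000
5 5/2 879/1000
6 3 546/625
7 7/2 8707/10000
s(0.5y) = (1/(4957/5000) − 1)/(1/2) = 86/4957 ≈ 1.7349%

step 1 [0.5y] swap r/2=43/4957: DF=(1 − 43/4957·(0))/(1+43/4957) = 4957/5000 ≈ 0.991400
step 2 [1y] swap r/2=292/9665: DF=(1 − 292/9665·(0.991400))/(1+292/9665) = 1177/1250 ≈ 0.941600
step 3 [1.5y] bond c/2=13/400: DF=(2006447/2000000 − 13/400·(0.991400+0.941600))/(1+13/400) = 2277/2500 ≈ 0.910800
step 4 [2y] swap r/2=1103/37335: DF=(1 − 1103/37335·(0.991400+0.941600+0.910800))/(1+1103/37335) = 8897/10000 ≈ 0.889700
step 5 [2.5y] zero: DF = P = 879/1000 ≈ 0.879000
step 6 [3y] zero: DF = P = 546/625 ≈ 0.873600
step 7 [3.5y] bond c/2=1/100: DF=(233567/250000 − 1/100·(0.991400+0.941600+0.910800+0.889700+0.879000+0.873600))/(1+1/100) = 8707/10000 ≈ 0.870700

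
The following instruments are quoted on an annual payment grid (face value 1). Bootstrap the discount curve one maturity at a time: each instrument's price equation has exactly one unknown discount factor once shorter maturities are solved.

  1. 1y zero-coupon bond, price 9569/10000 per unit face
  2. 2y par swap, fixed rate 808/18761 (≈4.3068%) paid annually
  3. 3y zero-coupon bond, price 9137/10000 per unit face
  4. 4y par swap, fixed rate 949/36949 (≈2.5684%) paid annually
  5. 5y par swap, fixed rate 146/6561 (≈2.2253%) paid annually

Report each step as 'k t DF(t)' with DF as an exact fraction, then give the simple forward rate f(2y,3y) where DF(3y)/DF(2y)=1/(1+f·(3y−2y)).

step 1 [1y] zero: DF = P = 9569/10000 ≈ 0.956900
step 2 [2y] swap r/1=808/18761: DF=(1 − 808/18761·(0.956900))/(1+808/18761) = 1149/1250 ≈ 0.919200
step 3 [3y] zero: DF = P = 9137/10000 ≈ 0.913700
step 4 [4y] swap r/1=949/36949: DF=(1 − 949/36949·(0.956900+0.919200+0.913700))/(1+949/36949) = 9051/10000 ≈ 0.905100
step 5 [5y] swap r/1=146/6561: DF=(1 − 146/6561·(0.956900+0.919200+0.913700+0.905100))/(1+146/6561) = 4489/5000 ≈ 0.897800

1 1 9569/10000
2 2 1149/1250
3 3 9137/10000
4 4 9051/10000
5 5 4489/5000
f(2y,3y) = ((1149/1250)/(9137/10000) − 1)/(1) = 55/9137 ≈ 0.6019%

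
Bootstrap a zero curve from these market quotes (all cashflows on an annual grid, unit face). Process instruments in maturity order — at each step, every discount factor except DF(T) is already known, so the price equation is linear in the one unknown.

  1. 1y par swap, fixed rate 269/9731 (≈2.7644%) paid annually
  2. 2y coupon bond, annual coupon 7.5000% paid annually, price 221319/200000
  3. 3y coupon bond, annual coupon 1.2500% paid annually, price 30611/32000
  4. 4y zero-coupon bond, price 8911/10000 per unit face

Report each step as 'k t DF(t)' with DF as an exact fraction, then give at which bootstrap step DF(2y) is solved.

1 1 9731/10000
2 2 1923/2000
3 3 9209/10000
4 4 8911/10000
DF(2y) is solved at step 2

step 1 [1y] swap r/1=269/9731: DF=(1 − 269/9731·(0))/(1+269/9731) = 9731/10000 ≈ 0.973100
step 2 [2y] bond c/1=3/40: DF=(221319/200000 − 3/40·(0.973100))/(1+3/40) = 1923/2000 ≈ 0.961500
step 3 [3y] bond c/1=1/80: DF=(30611/32000 − 1/80·(0.973100+0.961500))/(1+1/80) = 9209/10000 ≈ 0.920900
step 4 [4y] zero: DF = P = 8911/10000 ≈ 0.891100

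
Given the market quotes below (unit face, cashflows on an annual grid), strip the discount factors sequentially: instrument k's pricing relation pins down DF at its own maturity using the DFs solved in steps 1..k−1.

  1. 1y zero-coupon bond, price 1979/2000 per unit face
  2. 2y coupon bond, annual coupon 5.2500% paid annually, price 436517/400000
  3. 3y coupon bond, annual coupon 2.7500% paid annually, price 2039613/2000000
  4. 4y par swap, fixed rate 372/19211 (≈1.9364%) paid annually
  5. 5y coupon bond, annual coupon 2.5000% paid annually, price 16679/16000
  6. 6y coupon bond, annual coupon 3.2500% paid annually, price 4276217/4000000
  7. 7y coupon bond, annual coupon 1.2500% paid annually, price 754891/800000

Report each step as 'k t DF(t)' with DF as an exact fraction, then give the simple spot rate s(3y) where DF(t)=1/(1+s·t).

step 1 [1y] zero: DF = P = 1979/2000 ≈ 0.989500
step 2 [2y] bond c/1=21/400: DF=(436517/400000 − 21/400·(0.989500))/(1+21/400) = 79/80 ≈ 0.987500
step 3 [3y] bond c/1=11/400: DF=(2039613/2000000 − 11/400·(0.989500+0.987500))/(1+11/400) = 2349/2500 ≈ 0.939600
step 4 [4y] swap r/1=372/19211: DF=(1 − 372/19211·(0.989500+0.987500+0.939600))/(1+372/19211) = 1157/1250 ≈ 0.925600
step 5 [5y] bond c/1=1/40: DF=(16679/16000 − 1/40·(0.989500+0.987500+0.939600+0.925600))/(1+1/40) = 9233/10000 ≈ 0.923300
step 6 [6y] bond c/1=13/400: DF=(4276217/4000000 − 13/400·(0.989500+0.987500+0.939600+0.925600+0.923300))/(1+13/400) = 4427/5000 ≈ 0.885400
step 7 [7y] bond c/1=1/80: DF=(754891/800000 − 1/80·(0.989500+0.987500+0.939600+0.925600+0.923300+0.885400))/(1+1/80) = 4311/5000 ≈ 0.862200

1 1 1979/2000
2 2 79/80
3 3 2349/2500
4 4 1157/1250
5 5 9233/10000
6 6 4427/5000
7 7 4311/5000
s(3y) = (1/(2349/2500) − 1)/(3) = 151/7047 ≈ 2.1428%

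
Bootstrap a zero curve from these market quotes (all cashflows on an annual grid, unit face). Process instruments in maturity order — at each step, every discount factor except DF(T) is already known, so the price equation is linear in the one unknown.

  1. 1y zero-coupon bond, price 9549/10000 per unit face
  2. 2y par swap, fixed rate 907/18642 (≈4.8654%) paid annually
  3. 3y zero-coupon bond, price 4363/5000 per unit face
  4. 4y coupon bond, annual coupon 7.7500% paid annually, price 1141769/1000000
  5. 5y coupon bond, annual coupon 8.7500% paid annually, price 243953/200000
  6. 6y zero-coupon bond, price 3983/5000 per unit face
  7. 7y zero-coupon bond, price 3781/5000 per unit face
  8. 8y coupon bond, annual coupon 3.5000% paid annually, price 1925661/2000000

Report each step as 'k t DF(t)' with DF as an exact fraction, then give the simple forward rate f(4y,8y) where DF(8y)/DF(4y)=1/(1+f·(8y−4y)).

1 1 9549/10000
2 2 9093/10000
3 3 4363/5000
4 4 2157/2500
5 5 104/125
6 6 3983/5000
7 7 3781/5000
8 8 7279/10000
f(4y,8y) = ((2157/2500)/(7279/10000) − 1)/(4) = 1349/29116 ≈ 4.6332%

step 1 [1y] zero: DF = P = 9549/10000 ≈ 0.954900
step 2 [2y] swap r/1=907/18642: DF=(1 − 907/18642·(0.954900))/(1+907/18642) = 9093/10000 ≈ 0.909300
step 3 [3y] zero: DF = P = 4363/5000 ≈ 0.872600
step 4 [4y] bond c/1=31/400: DF=(1141769/1000000 − 31/400·(0.954900+0.909300+0.872600))/(1+31/400) = 2157/2500 ≈ 0.862800
step 5 [5y] bond c/1=7/80: DF=(243953/200000 − 7/80·(0.954900+0.909300+0.872600+0.862800))/(1+7/80) = 104/125 ≈ 0.832000
step 6 [6y] zero: DF = P = 3983/5000 ≈ 0.796600
step 7 [7y] zero: DF = P = 3781/5000 ≈ 0.756200
step 8 [8y] bond c/1=7/200: DF=(1925661/2000000 − 7/200·(0.954900+0.909300+0.872600+0.862800+0.832000+0.796600+0.756200))/(1+7/200) = 7279/10000 ≈ 0.727900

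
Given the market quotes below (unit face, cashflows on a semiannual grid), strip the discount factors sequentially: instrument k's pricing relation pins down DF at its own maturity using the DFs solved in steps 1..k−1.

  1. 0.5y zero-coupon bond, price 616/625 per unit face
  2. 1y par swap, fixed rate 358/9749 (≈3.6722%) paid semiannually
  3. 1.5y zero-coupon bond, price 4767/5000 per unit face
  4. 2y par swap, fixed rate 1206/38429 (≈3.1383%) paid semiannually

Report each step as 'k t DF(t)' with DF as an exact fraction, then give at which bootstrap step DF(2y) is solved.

step 1 [0.5y] zero: DF = P = 616/625 ≈ 0.985600
step 2 [1y] swap r/2=179/9749: DF=(1 − 179/9749·(0.985600))/(1+179/9749) = 4821/5000 ≈ 0.964200
step 3 [1.5y] zero: DF = P = 4767/5000 ≈ 0.953400
step 4 [2y] swap r/2=603/38429: DF=(1 − 603/38429·(0.985600+0.964200+0.953400))/(1+603/38429) = 9397/10000 ≈ 0.939700

1 1/2 616/625
2 1 4821/5000
3 3/2 4767/5000
4 2 9397/10000
DF(2y) is solved at step 4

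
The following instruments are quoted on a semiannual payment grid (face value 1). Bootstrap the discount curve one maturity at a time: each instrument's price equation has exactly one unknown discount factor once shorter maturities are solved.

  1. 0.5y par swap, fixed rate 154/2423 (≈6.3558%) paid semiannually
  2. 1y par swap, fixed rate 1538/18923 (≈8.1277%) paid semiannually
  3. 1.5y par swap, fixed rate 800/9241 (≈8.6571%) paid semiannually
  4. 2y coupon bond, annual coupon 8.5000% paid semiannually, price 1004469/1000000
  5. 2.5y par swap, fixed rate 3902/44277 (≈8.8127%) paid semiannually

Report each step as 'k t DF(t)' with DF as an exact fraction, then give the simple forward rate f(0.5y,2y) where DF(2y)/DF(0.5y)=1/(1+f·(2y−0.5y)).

step 1 [0.5y] swap r/2=77/2423: DF=(1 − 77/2423·(0))/(1+77/2423) = 2423/2500 ≈ 0.969200
step 2 [1y] swap r/2=769/18923: DF=(1 − 769/18923·(0.969200))/(1+769/18923) = 9231/10000 ≈ 0.923100
step 3 [1.5y] swap r/2=400/9241: DF=(1 − 400/9241·(0.969200+0.923100))/(1+400/9241) = 22/25 ≈ 0.880000
step 4 [2y] bond c/2=17/400: DF=(1004469/1000000 − 17/400·(0.969200+0.923100+0.880000))/(1+17/400) = 1701/2000 ≈ 0.850500
step 5 [2.5y] swap r/2=1951/44277: DF=(1 − 1951/44277·(0.969200+0.923100+0.880000+0.850500))/(1+1951/44277) = 8049/10000 ≈ 0.804900

1 1/2 2423/2500
2 1 9231/10000
3 3/2 22/25
4 2 1701/2000
5 5/2 8049/10000
f(0.5y,2y) = ((2423/2500)/(1701/2000) − 1)/(3/2) = 2374/25515 ≈ 9.3043%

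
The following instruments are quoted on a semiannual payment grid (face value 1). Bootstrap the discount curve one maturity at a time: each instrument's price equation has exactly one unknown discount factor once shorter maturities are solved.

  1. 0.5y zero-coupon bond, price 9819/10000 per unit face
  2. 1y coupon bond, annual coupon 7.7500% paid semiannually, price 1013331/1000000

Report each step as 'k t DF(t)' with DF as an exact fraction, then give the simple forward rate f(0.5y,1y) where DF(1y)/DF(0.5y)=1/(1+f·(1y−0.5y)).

step 1 [0.5y] zero: DF = P = 9819/10000 ≈ 0.981900
step 2 [1y] bond c/2=31/800: DF=(1013331/1000000 − 31/800·(0.981900))/(1+31/800) = 9389/10000 ≈ 0.938900

1 1/2 9819/10000
2 1 9389/10000
f(0.5y,1y) = ((9819/10000)/(9389/10000) − 1)/(1/2) = 860/9389 ≈ 9.1597%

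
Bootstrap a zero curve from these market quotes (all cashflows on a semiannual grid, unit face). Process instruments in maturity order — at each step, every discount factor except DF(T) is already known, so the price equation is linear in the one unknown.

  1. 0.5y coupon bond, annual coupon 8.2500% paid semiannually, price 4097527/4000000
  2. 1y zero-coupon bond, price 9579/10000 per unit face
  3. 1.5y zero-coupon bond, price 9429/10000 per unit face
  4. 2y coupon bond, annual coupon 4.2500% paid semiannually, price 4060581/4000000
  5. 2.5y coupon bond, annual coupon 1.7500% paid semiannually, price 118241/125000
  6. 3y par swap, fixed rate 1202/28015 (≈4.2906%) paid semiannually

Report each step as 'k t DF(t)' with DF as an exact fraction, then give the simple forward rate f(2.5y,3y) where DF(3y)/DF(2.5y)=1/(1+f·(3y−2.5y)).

1 1/2 4919/5000
2 1 9579/10000
3 3/2 9429/10000
4 2 467/500
5 5/2 4523/5000
6 3 4399/5000
f(2.5y,3y) = ((4523/5000)/(4399/5000) − 1)/(1/2) = 248/4399 ≈ 5.6376%

step 1 [0.5y] bond c/2=33/800: DF=(4097527/4000000 − 33/800·(0))/(1+33/800) = 4919/5000 ≈ 0.983800
step 2 [1y] zero: DF = P = 9579/10000 ≈ 0.957900
step 3 [1.5y] zero: DF = P = 9429/10000 ≈ 0.942900
step 4 [2y] bond c/2=17/800: DF=(4060581/4000000 − 17/800·(0.983800+0.957900+0.942900))/(1+17/800) = 467/500 ≈ 0.934000
step 5 [2.5y] bond c/2=7/800: DF=(118241/125000 − 7/800·(0.983800+0.957900+0.942900+0.934000))/(1+7/800) = 4523/5000 ≈ 0.904600
step 6 [3y] swap r/2=601/28015: DF=(1 − 601/28015·(0.983800+0.957900+0.942900+0.934000+0.904600))/(1+601/28015) = 4399/5000 ≈ 0.879800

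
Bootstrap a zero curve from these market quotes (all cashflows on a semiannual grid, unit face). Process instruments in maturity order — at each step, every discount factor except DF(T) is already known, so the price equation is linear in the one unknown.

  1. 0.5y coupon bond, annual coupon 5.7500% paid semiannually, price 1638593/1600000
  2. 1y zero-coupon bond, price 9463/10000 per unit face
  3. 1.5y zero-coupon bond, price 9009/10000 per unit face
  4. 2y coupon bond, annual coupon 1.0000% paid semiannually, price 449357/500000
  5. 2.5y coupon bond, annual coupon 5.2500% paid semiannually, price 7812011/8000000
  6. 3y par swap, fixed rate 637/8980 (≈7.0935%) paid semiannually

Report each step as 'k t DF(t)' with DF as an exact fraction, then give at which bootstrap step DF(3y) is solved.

step 1 [0.5y] bond c/2=23/800: DF=(1638593/1600000 − 23/800·(0))/(1+23/800) = 1991/2000 ≈ 0.995500
step 2 [1y] zero: DF = P = 9463/10000 ≈ 0.946300
step 3 [1.5y] zero: DF = P = 9009/10000 ≈ 0.900900
step 4 [2y] bond c/2=1/200: DF=(449357/500000 − 1/200·(0.995500+0.946300+0.900900))/(1+1/200) = 8801/10000 ≈ 0.880100
step 5 [2.5y] bond c/2=21/800: DF=(7812011/8000000 − 21/800·(0.995500+0.946300+0.900900+0.880100))/(1+21/800) = 8563/10000 ≈ 0.856300
step 6 [3y] swap r/2=637/17960: DF=(1 − 637/17960·(0.995500+0.946300+0.900900+0.880100+0.856300))/(1+637/17960) = 8089/10000 ≈ 0.808900

1 1/2 1991/2000
2 1 9463/10000
3 3/2 9009/10000
4 2 8801/10000
5 5/2 8563/10000
6 3 8089/10000
DF(3y) is solved at step 6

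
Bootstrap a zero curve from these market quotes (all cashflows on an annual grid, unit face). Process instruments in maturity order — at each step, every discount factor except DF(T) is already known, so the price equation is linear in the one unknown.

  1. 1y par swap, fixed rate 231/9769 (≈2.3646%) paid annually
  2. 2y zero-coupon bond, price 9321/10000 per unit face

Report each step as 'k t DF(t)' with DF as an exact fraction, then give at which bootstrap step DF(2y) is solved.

step 1 [1y] swap r/1=231/9769: DF=(1 − 231/9769·(0))/(1+231/9769) = 9769/10000 ≈ 0.976900
step 2 [2y] zero: DF = P = 9321/10000 ≈ 0.932100

1 1 9769/10000
2 2 9321/10000
DF(2y) is solved at step 2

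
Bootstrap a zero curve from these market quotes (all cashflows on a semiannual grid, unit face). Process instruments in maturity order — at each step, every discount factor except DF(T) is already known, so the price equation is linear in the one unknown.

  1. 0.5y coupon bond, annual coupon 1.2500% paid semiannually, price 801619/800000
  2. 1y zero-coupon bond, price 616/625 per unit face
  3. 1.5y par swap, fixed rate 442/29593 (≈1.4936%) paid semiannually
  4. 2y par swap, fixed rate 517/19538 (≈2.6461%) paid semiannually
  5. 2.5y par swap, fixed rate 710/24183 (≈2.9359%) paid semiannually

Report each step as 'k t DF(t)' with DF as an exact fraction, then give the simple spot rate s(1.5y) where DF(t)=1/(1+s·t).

1 1/2 4979/5000
2 1 616/625
3 3/2 9779/10000
4 2 9483/10000
5 5/2 929/1000
s(1.5y) = (1/(9779/10000) − 1)/(3/2) = 442/29337 ≈ 1.5066%

step 1 [0.5y] bond c/2=1/160: DF=(801619/800000 − 1/160·(0))/(1+1/160) = 4979/5000 ≈ 0.995800
step 2 [1y] zero: DF = P = 616/625 ≈ 0.985600
step 3 [1.5y] swap r/2=221/29593: DF=(1 − 221/29593·(0.995800+0.985600))/(1+221/29593) = 9779/10000 ≈ 0.977900
step 4 [2y] swap r/2=517/39076: DF=(1 − 517/39076·(0.995800+0.985600+0.977900))/(1+517/39076) = 9483/10000 ≈ 0.948300
step 5 [2.5y] swap r/2=355/24183: DF=(1 − 355/24183·(0.995800+0.985600+0.977900+0.948300))/(1+355/24183) = 929/1000 ≈ 0.929000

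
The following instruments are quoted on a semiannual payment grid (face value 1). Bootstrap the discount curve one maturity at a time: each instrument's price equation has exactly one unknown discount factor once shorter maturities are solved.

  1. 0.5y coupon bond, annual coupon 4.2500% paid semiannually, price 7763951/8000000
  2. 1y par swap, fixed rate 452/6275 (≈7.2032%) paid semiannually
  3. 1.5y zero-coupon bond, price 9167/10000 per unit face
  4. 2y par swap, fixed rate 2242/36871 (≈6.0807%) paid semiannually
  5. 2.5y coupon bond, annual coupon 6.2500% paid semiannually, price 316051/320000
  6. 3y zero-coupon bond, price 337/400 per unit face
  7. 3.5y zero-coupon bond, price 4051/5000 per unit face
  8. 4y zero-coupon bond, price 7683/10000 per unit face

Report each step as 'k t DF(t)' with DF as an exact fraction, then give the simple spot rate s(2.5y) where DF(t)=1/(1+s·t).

step 1 [0.5y] bond c/2=17/800: DF=(7763951/8000000 − 17/800·(0))/(1+17/800) = 9503/10000 ≈ 0.950300
step 2 [1y] swap r/2=226/6275: DF=(1 − 226/6275·(0.950300))/(1+226/6275) = 4661/5000 ≈ 0.932200
step 3 [1.5y] zero: DF = P = 9167/10000 ≈ 0.916700
step 4 [2y] swap r/2=1121/36871: DF=(1 − 1121/36871·(0.950300+0.932200+0.916700))/(1+1121/36871) = 8879/10000 ≈ 0.887900
step 5 [2.5y] bond c/2=1/32: DF=(316051/320000 − 1/32·(0.950300+0.932200+0.916700+0.887900))/(1+1/32) = 423/500 ≈ 0.846000
step 6 [3y] zero: DF = P = 337/400 ≈ 0.842500
step 7 [3.5y] zero: DF = P = 4051/5000 ≈ 0.810200
step 8 [4y] zero: DF = P = 7683/10000 ≈ 0.768300

1 1/2 9503/10000
2 1 4661/5000
3 3/2 9167/10000
4 2 8879/10000
5 5/2 423/500
6 3 337/400
7 7/2 4051/5000
8 4 7683/10000
s(2.5y) = (1/(423/500) − 1)/(5/2) = 154/2115 ≈ 7.2813%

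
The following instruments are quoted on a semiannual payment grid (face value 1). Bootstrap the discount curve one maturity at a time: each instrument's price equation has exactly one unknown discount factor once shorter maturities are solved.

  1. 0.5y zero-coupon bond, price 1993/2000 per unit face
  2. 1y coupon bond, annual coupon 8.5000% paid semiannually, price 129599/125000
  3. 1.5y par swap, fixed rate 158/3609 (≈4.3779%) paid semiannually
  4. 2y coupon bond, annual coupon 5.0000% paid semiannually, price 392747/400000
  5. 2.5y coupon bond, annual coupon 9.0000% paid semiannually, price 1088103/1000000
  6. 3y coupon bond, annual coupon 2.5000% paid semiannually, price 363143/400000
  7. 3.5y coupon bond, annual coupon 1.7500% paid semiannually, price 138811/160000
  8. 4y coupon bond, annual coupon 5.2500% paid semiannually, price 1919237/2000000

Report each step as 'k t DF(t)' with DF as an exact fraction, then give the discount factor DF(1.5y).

step 1 [0.5y] zero: DF = P = 1993/2000 ≈ 0.996500
step 2 [1y] bond c/2=17/400: DF=(129599/125000 − 17/400·(0.996500))/(1+17/400) = 9539/10000 ≈ 0.953900
step 3 [1.5y] swap r/2=79/3609: DF=(1 − 79/3609·(0.996500+0.953900))/(1+79/3609) = 1171/1250 ≈ 0.936800
step 4 [2y] bond c/2=1/40: DF=(392747/400000 − 1/40·(0.996500+0.953900+0.936800))/(1+1/40) = 71/80 ≈ 0.887500
step 5 [2.5y] bond c/2=9/200: DF=(1088103/1000000 − 9/200·(0.996500+0.953900+0.936800+0.887500))/(1+9/200) = 8787/10000 ≈ 0.878700
step 6 [3y] bond c/2=1/80: DF=(363143/400000 − 1/80·(0.996500+0.953900+0.936800+0.887500+0.878700))/(1+1/80) = 1049/1250 ≈ 0.839200
step 7 [3.5y] bond c/2=7/800: DF=(138811/160000 − 7/800·(0.996500+0.953900+0.936800+0.887500+0.878700+0.839200))/(1+7/800) = 2031/2500 ≈ 0.812400
step 8 [4y] bond c/2=21/800: DF=(1919237/2000000 − 21/800·(0.996500+0.953900+0.936800+0.887500+0.878700+0.839200+0.812400))/(1+21/800) = 3869/5000 ≈ 0.773800

1 1/2 1993/2000
2 1 9539/10000
3 3/2 1171/1250
4 2 71/80
5 5/2 8787/10000
6 3 1049/1250
7 7/2 2031/2500
8 4 3869/5000
DF(1.5y) = 1171/1250 ≈ 0.936800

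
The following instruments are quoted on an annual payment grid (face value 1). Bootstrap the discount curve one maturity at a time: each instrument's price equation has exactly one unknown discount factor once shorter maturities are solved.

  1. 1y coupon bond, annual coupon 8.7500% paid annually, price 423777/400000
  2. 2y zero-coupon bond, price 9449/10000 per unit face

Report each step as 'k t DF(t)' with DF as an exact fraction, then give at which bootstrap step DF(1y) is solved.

1 1 4871/5000
2 2 9449/10000
DF(1y) is solved at step 1

step 1 [1y] bond c/1=7/80: DF=(423777/400000 − 7/80·(0))/(1+7/80) = 4871/5000 ≈ 0.974200
step 2 [2y] zero: DF = P = 9449/10000 ≈ 0.944900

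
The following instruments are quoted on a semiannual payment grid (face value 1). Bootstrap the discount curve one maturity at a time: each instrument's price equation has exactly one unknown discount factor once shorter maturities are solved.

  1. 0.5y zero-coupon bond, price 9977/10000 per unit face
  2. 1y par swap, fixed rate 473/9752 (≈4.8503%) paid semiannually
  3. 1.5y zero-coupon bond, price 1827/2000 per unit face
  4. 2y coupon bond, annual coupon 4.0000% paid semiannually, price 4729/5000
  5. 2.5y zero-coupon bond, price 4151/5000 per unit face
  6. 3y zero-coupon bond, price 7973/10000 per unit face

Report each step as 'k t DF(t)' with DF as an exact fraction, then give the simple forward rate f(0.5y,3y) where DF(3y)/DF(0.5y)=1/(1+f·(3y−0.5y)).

step 1 [0.5y] zero: DF = P = 9977/10000 ≈ 0.997700
step 2 [1y] swap r/2=473/19504: DF=(1 − 473/19504·(0.997700))/(1+473/19504) = 9527/10000 ≈ 0.952700
step 3 [1.5y] zero: DF = P = 1827/2000 ≈ 0.913500
step 4 [2y] bond c/2=1/50: DF=(4729/5000 − 1/50·(0.997700+0.952700+0.913500))/(1+1/50) = 8711/10000 ≈ 0.871100
step 5 [2.5y] zero: DF = P = 4151/5000 ≈ 0.830200
step 6 [3y] zero: DF = P = 7973/10000 ≈ 0.797300

1 1/2 9977/10000
2 1 9527/10000
3 3/2 1827/2000
4 2 8711/10000
5 5/2 4151/5000
6 3 7973/10000
f(0.5y,3y) = ((9977/10000)/(7973/10000) − 1)/(5/2) = 4008/39865 ≈ 10.0539%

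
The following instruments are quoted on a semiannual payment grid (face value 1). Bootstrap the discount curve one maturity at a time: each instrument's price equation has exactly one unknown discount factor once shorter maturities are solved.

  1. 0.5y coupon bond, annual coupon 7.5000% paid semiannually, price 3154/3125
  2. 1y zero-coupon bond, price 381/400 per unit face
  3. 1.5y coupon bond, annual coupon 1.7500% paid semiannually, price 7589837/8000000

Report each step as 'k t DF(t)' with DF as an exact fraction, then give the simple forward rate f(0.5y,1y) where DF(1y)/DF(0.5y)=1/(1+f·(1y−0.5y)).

step 1 [0.5y] bond c/2=3/80: DF=(3154/3125 − 3/80·(0))/(1+3/80) = 608/625 ≈ 0.972800
step 2 [1y] zero: DF = P = 381/400 ≈ 0.952500
step 3 [1.5y] bond c/2=7/800: DF=(7589837/8000000 − 7/800·(0.972800+0.952500))/(1+7/800) = 4619/5000 ≈ 0.923800

1 1/2 608/625
2 1 381/400
3 3/2 4619/5000
f(0.5y,1y) = ((608/625)/(381/400) − 1)/(1/2) = 406/9525 ≈ 4.2625%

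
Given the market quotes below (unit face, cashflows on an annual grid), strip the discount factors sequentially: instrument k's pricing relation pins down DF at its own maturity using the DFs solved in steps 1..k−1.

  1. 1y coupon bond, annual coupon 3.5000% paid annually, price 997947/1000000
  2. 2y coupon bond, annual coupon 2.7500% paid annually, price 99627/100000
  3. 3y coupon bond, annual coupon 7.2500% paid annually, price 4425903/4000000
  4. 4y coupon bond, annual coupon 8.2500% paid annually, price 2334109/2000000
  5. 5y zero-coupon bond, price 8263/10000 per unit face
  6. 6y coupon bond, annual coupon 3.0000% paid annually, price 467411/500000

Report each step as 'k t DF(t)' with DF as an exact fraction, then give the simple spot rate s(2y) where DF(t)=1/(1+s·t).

1 1 4821/5000
2 2 4719/5000
3 3 9027/10000
4 4 8639/10000
5 5 8263/10000
6 6 1553/2000
s(2y) = (1/(4719/5000) − 1)/(2) = 281/9438 ≈ 2.9773%

step 1 [1y] bond c/1=7/200: DF=(997947/1000000 − 7/200·(0))/(1+7/200) = 4821/5000 ≈ 0.964200
step 2 [2y] bond c/1=11/400: DF=(99627/100000 − 11/400·(0.964200))/(1+11/400) = 4719/5000 ≈ 0.943800
step 3 [3y] bond c/1=29/400: DF=(4425903/4000000 − 29/400·(0.964200+0.943800))/(1+29/400) = 9027/10000 ≈ 0.902700
step 4 [4y] bond c/1=33/400: DF=(2334109/2000000 − 33/400·(0.964200+0.943800+0.902700))/(1+33/400) = 8639/10000 ≈ 0.863900
step 5 [5y] zero: DF = P = 8263/10000 ≈ 0.826300
step 6 [6y] bond c/1=3/100: DF=(467411/500000 − 3/100·(0.964200+0.943800+0.902700+0.863900+0.826300))/(1+3/100) = 1553/2000 ≈ 0.776500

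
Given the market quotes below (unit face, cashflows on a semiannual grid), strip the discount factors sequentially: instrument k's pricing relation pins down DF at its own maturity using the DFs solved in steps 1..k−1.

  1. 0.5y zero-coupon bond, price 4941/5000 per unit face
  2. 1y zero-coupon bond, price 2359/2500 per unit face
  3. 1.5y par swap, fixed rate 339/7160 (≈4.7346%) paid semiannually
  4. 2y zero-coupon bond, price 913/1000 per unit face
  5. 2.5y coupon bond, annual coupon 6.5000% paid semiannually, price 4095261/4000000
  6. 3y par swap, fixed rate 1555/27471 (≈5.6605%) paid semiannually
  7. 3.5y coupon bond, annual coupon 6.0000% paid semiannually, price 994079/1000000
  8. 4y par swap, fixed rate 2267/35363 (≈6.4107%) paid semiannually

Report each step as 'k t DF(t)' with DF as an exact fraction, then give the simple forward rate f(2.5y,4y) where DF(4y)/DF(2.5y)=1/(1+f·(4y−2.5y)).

step 1 [0.5y] zero: DF = P = 4941/5000 ≈ 0.988200
step 2 [1y] zero: DF = P = 2359/2500 ≈ 0.943600
step 3 [1.5y] swap r/2=339/14320: DF=(1 − 339/14320·(0.988200+0.943600))/(1+339/14320) = 4661/5000 ≈ 0.932200
step 4 [2y] zero: DF = P = 913/1000 ≈ 0.913000
step 5 [2.5y] bond c/2=13/400: DF=(4095261/4000000 − 13/400·(0.988200+0.943600+0.932200+0.913000))/(1+13/400) = 8727/10000 ≈ 0.872700
step 6 [3y] swap r/2=1555/54942: DF=(1 − 1555/54942·(0.988200+0.943600+0.932200+0.913000+0.872700))/(1+1555/54942) = 1689/2000 ≈ 0.844500
step 7 [3.5y] bond c/2=3/100: DF=(994079/1000000 − 3/100·(0.988200+0.943600+0.932200+0.913000+0.872700+0.844500))/(1+3/100) = 8051/10000 ≈ 0.805100
step 8 [4y] swap r/2=2267/70726: DF=(1 − 2267/70726·(0.988200+0.943600+0.932200+0.913000+0.872700+0.844500+0.805100))/(1+2267/70726) = 7733/10000 ≈ 0.773300

1 1/2 4941/5000
2 1 2359/2500
3 3/2 4661/5000
4 2 913/1000
5 5/2 8727/10000
6 3 1689/2000
7 7/2 8051/10000
8 4 7733/10000
f(2.5y,4y) = ((8727/10000)/(7733/10000) − 1)/(3/2) = 1988/23199 ≈ 8.5693%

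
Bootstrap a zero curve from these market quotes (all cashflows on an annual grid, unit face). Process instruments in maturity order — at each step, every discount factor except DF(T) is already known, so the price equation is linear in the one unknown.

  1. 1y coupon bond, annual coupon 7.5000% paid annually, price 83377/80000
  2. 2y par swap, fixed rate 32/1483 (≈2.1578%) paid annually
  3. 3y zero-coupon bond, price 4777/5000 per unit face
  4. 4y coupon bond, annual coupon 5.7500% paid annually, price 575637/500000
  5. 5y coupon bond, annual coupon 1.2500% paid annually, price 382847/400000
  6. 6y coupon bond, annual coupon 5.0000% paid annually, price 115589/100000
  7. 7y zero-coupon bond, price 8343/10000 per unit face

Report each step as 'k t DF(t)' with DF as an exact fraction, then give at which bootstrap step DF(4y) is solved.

step 1 [1y] bond c/1=3/40: DF=(83377/80000 − 3/40·(0))/(1+3/40) = 1939/2000 ≈ 0.969500
step 2 [2y] swap r/1=32/1483: DF=(1 − 32/1483·(0.969500))/(1+32/1483) = 599/625 ≈ 0.958400
step 3 [3y] zero: DF = P = 4777/5000 ≈ 0.955400
step 4 [4y] bond c/1=23/400: DF=(575637/500000 − 23/400·(0.969500+0.958400+0.955400))/(1+23/400) = 9319/10000 ≈ 0.931900
step 5 [5y] bond c/1=1/80: DF=(382847/400000 − 1/80·(0.969500+0.958400+0.955400+0.931900))/(1+1/80) = 4491/5000 ≈ 0.898200
step 6 [6y] bond c/1=1/20: DF=(115589/100000 − 1/20·(0.969500+0.958400+0.955400+0.931900+0.898200))/(1+1/20) = 2191/2500 ≈ 0.876400
step 7 [7y] zero: DF = P = 8343/10000 ≈ 0.834300

1 1 1939/2000
2 2 599/625
3 3 4777/5000
4 4 9319/10000
5 5 4491/5000
6 6 2191/2500
7 7 8343/10000
DF(4y) is solved at step 4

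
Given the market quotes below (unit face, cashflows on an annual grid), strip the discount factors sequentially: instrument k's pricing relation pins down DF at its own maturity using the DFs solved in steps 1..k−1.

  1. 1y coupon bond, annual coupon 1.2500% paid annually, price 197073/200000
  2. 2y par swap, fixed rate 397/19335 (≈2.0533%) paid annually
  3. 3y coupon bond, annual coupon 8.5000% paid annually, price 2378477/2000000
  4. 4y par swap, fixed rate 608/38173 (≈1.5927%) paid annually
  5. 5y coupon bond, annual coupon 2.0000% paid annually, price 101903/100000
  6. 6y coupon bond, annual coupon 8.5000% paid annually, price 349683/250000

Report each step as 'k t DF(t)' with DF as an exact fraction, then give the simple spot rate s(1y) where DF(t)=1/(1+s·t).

step 1 [1y] bond c/1=1/80: DF=(197073/200000 − 1/80·(0))/(1+1/80) = 2433/2500 ≈ 0.973200
step 2 [2y] swap r/1=397/19335: DF=(1 − 397/19335·(0.973200))/(1+397/19335) = 9603/10000 ≈ 0.960300
step 3 [3y] bond c/1=17/200: DF=(2378477/2000000 − 17/200·(0.973200+0.960300))/(1+17/200) = 4723/5000 ≈ 0.944600
step 4 [4y] swap r/1=608/38173: DF=(1 − 608/38173·(0.973200+0.960300+0.944600))/(1+608/38173) = 587/625 ≈ 0.939200
step 5 [5y] bond c/1=1/50: DF=(101903/100000 − 1/50·(0.973200+0.960300+0.944600+0.939200))/(1+1/50) = 4621/5000 ≈ 0.924200
step 6 [6y] bond c/1=17/200: DF=(349683/250000 − 17/200·(0.973200+0.960300+0.944600+0.939200+0.924200))/(1+17/200) = 9177/10000 ≈ 0.917700

1 1 2433/2500
2 2 9603/10000
3 3 4723/5000
4 4 587/625
5 5 4621/5000
6 6 9177/10000
s(1y) = (1/(2433/2500) − 1)/(1) = 67/2433 ≈ 2.7538%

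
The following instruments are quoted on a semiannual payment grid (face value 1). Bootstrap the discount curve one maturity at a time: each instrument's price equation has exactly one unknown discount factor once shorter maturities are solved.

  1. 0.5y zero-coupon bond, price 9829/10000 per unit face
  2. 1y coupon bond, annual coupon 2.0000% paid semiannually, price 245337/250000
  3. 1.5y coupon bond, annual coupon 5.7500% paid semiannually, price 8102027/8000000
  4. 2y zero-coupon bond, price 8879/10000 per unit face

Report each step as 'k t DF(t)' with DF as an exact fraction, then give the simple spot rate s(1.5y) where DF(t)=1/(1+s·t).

step 1 [0.5y] zero: DF = P = 9829/10000 ≈ 0.982900
step 2 [1y] bond c/2=1/100: DF=(245337/250000 − 1/100·(0.982900))/(1+1/100) = 9619/10000 ≈ 0.961900
step 3 [1.5y] bond c/2=23/800: DF=(8102027/8000000 − 23/800·(0.982900+0.961900))/(1+23/800) = 9301/10000 ≈ 0.930100
step 4 [2y] zero: DF = P = 8879/10000 ≈ 0.887900

1 1/2 9829/10000
2 1 9619/10000
3 3/2 9301/10000
4 2 8879/10000
s(1.5y) = (1/(9301/10000) − 1)/(3/2) = 466/9301 ≈ 5.0102%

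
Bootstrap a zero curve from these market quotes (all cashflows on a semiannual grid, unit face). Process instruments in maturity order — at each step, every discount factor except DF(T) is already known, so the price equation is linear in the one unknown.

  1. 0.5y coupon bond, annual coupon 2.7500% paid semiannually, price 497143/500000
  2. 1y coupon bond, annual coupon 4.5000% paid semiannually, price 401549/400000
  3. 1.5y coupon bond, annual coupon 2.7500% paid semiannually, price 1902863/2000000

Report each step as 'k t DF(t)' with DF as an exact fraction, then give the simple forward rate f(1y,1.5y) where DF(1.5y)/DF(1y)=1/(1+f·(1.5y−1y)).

step 1 [0.5y] bond c/2=11/800: DF=(497143/500000 − 11/800·(0))/(1+11/800) = 613/625 ≈ 0.980800
step 2 [1y] bond c/2=9/400: DF=(401549/400000 − 9/400·(0.980800))/(1+9/400) = 4801/5000 ≈ 0.960200
step 3 [1.5y] bond c/2=11/800: DF=(1902863/2000000 − 11/800·(0.980800+0.960200))/(1+11/800) = 4561/5000 ≈ 0.912200

1 1/2 613/625
2 1 4801/5000
3 3/2 4561/5000
f(1y,1.5y) = ((4801/5000)/(4561/5000) − 1)/(1/2) = 480/4561 ≈ 10.5240%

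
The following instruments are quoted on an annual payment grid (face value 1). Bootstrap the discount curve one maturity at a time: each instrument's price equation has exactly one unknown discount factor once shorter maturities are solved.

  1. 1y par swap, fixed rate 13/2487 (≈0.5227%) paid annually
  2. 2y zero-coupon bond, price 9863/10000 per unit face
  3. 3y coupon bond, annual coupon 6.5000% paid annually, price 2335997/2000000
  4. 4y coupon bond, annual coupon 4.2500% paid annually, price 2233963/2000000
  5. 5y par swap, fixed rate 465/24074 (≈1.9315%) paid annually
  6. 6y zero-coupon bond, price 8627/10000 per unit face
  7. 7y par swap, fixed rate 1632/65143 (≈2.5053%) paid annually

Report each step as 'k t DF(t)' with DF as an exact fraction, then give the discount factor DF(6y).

1 1 2487/2500
2 2 9863/10000
3 3 4879/5000
4 4 9509/10000
5 5 907/1000
6 6 8627/10000
7 7 523/625
DF(6y) = 8627/10000 ≈ 0.862700

step 1 [1y] swap r/1=13/2487: DF=(1 − 13/2487·(0))/(1+13/2487) = 2487/2500 ≈ 0.994800
step 2 [2y] zero: DF = P = 9863/10000 ≈ 0.986300
step 3 [3y] bond c/1=13/200: DF=(2335997/2000000 − 13/200·(0.994800+0.986300))/(1+13/200) = 4879/5000 ≈ 0.975800
step 4 [4y] bond c/1=17/400: DF=(2233963/2000000 − 17/400·(0.994800+0.986300+0.975800))/(1+17/400) = 9509/10000 ≈ 0.950900
step 5 [5y] swap r/1=465/24074: DF=(1 − 465/24074·(0.994800+0.986300+0.975800+0.950900))/(1+465/24074) = 907/1000 ≈ 0.907000
step 6 [6y] zero: DF = P = 8627/10000 ≈ 0.862700
step 7 [7y] swap r/1=1632/65143: DF=(1 − 1632/65143·(0.994800+0.986300+0.975800+0.950900+0.907000+0.862700))/(1+1632/65143) = 523/625 ≈ 0.836800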